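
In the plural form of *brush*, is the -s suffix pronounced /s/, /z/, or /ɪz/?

/ɪz/

The stem *brush* ends in a sibilant (/s, z, ʃ, ʒ, tʃ, dʒ/).
The plural suffix surfaces as /ɪz/ after sibilants, /s/ after other voiceless consonants, and /z/ after other voiced sounds.
So the plural -s on *brush* is pronounced /ɪz/.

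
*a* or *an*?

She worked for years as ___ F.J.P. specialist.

The indefinite article is chosen by the initial *sound* of the following word, not its spelling.
The initialism *F.J.P.* is read letter by letter; the first letter, F, is pronounced /ɛf/, which begins with a vowel sound.
So the article is *an*: She worked for years as an F.J.P. specialist.

an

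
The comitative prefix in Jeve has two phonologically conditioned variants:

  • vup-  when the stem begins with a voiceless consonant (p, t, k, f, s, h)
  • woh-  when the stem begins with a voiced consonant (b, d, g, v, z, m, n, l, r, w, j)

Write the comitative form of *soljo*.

*soljo*: first consonant = /s/, voiceless → vup- → *vupsoljo*.

vupsoljo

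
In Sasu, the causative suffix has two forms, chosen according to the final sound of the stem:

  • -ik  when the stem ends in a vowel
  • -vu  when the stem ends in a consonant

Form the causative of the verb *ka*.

*ka*: final sound = /a/, a vowel → -ik → *kaik*.

kaik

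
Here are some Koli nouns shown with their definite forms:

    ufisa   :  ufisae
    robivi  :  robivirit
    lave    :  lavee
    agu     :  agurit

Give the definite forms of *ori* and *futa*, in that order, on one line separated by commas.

oririt, futae

The alternation tracks the last vowel of the stem — -rit when the last vowel of the stem is a high vowel (*robivi*, *agu*); -e when the last vowel of the stem is a non-high vowel (*ufisa*, *lave*).
The last vowel of *ori* is /i/, which is a high vowel, so the suffix is -rit, giving *oririt*.
The last vowel of *futa* is /a/, which is a non-high vowel, so the suffix is -e, giving *futae*.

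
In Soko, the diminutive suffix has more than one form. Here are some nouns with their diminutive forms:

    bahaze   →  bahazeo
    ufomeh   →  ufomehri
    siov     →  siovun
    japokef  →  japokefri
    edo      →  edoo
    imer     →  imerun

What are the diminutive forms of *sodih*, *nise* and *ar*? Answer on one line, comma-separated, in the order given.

The alternation tracks the final sound of the stem — -ri when the stem ends in a voiceless consonant (*ufomeh*, *japokef*); -un when the stem ends in a voiced consonant (*siov*, *imer*); -o when the stem ends in a vowel (*bahaze*, *edo*).
Since the final sound of *sodih* is /h/ (a voiceless consonant), it takes -ri, giving *sodihri*.
Since the final sound of *nise* is /e/ (a vowel), it takes -o, giving *niseo*.
Since the final sound of *ar* is /r/ (a voiced consonant), it takes -un, giving *arun*.

sodihri, niseo, arun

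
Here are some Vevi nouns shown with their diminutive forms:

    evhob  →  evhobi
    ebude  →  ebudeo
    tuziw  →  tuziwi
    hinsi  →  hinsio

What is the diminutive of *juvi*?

The alternation tracks the final sound of the stem — -i when the stem ends in a consonant (*evhob*, *tuziw*); -o when the stem ends in a vowel (*ebude*, *hinsi*).
*juvi* — final sound /i/ (a vowel) → -o → *juvio*.

juvio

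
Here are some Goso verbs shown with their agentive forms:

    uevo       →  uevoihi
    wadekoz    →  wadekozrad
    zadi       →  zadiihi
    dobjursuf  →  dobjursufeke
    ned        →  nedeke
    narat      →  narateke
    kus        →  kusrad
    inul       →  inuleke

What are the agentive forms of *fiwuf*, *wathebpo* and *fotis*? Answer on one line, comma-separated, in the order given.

fiwufeke, wathebpoihi, fotisrad

Looking at the final sound of each stem: -rad when the stem ends in a sibilant (*wadekoz*, *kus*); -eke when the stem ends in a non-sibilant consonant (*dobjursuf*, *ned*, *narat*, *inul*); -ihi when the stem ends in a vowel (*uevo*, *zadi*).
Since the final sound of *fiwuf* is /f/ (a non-sibilant consonant), it takes -eke, giving *fiwufeke*.
Since the final sound of *wathebpo* is /o/ (a vowel), it takes -ihi, giving *wathebpoihi*.
*fotis* — final sound /s/ (a sibilant) → -rad → *fotisrad*.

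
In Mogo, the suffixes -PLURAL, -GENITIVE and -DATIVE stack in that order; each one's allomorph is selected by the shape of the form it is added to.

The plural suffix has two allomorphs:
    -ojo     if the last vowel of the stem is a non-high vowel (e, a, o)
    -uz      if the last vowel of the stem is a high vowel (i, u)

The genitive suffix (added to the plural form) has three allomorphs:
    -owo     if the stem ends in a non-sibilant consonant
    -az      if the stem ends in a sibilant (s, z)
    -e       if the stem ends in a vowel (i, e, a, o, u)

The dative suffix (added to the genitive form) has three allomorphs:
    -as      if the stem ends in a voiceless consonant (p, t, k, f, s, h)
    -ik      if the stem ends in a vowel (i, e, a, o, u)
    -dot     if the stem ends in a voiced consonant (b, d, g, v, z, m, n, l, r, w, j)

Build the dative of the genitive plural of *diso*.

*diso*: last vowel = /o/, a non-high vowel → -ojo → *disoojo*.
The plural form *disoojo* — final sound /o/ (a vowel) → -e → *disoojoe*.
The genitive form *disoojoe*: final sound = /e/, a vowel → -ik → *disoojoeik*.

disoojoeik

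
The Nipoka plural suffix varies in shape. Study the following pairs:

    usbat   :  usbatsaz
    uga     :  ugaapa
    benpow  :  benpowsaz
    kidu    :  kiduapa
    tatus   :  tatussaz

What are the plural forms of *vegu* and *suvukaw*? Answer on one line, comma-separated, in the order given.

veguapa, suvukawsaz

Looking at the final sound of each stem: -saz when the stem ends in a consonant (*usbat*, *benpow*, *tatus*); -apa when the stem ends in a vowel (*uga*, *kidu*).
*vegu* — final sound /u/ (a vowel) → -apa → *veguapa*.
*suvukaw*: final sound = /w/, a consonant → -saz → *suvukawsaz*.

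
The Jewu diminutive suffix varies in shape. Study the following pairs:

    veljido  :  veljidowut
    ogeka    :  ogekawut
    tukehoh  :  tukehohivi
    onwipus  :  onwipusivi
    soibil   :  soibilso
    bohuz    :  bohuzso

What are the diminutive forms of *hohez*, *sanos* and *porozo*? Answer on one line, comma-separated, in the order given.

hohezso, sanosivi, porozowut

Looking at the final sound of each stem: -ivi when the stem ends in a voiceless consonant (*tukehoh*, *onwipus*); -so when the stem ends in a voiced consonant (*soibil*, *bohuz*); -wut when the stem ends in a vowel (*veljido*, *ogeka*).
*hohez* — final sound /z/ (a voiced consonant) → -so → *hohezso*.
Since the final sound of *sanos* is /s/ (a voiceless consonant), it takes -ivi, giving *sanosivi*.
*porozo* — final sound /o/ (a vowel) → -wut → *porozowut*.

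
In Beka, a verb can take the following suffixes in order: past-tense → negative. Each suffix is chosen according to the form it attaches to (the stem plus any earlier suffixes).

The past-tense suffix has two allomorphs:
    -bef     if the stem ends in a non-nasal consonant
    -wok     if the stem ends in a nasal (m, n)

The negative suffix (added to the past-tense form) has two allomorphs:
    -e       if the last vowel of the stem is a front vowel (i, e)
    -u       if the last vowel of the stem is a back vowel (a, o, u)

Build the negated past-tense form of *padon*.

padonwoku

*padon* — final consonant /n/ (a nasal) → -wok → *padonwok*.
The last vowel of the past-tense form *padonwok* is /o/, which is a back vowel, so the negative suffix is -u, giving *padonwoku*.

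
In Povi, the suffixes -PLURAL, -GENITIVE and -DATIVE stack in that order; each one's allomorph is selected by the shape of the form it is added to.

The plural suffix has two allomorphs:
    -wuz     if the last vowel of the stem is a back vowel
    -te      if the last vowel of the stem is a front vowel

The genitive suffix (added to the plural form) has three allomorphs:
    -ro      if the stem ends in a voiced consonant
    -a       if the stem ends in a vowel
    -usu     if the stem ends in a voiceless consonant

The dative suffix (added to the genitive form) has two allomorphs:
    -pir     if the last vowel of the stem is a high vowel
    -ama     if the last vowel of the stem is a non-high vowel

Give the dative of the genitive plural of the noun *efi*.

efiteaama

The last vowel of *efi* is /i/, which is a front vowel, so the plural suffix is -te, giving *efite*.
The plural form *efite*: final sound = /e/, a vowel → -a → *efitea*.
The genitive form *efitea*: last vowel = /a/, a non-high vowel → -ama → *efiteaama*.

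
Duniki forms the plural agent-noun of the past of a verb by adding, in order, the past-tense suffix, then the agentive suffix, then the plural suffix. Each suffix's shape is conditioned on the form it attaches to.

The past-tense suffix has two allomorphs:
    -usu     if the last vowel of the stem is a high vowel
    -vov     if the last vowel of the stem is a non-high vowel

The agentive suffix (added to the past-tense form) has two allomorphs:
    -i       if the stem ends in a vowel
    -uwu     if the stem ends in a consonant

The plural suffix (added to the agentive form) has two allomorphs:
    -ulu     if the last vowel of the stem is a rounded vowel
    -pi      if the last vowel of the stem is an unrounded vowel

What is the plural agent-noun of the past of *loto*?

lotovovuwuulu

The last vowel of *loto* is /o/, which is a non-high vowel, so the past-tense suffix is -vov, giving *lotovov*.
The final sound of the past-tense form *lotovov* is /v/, which is a consonant, so the agentive suffix is -uwu, giving *lotovovuwu*.
The last vowel of the agentive form *lotovovuwu* is /u/, which is a rounded vowel, so the plural suffix is -ulu, giving *lotovovuwuulu*.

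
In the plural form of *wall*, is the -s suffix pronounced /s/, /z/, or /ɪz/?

The stem *wall* ends in a voiced non-sibilant sound.
The plural suffix surfaces as /ɪz/ after sibilants, /s/ after other voiceless consonants, and /z/ after other voiced sounds.
So the plural -s on *wall* is pronounced /z/.

/z/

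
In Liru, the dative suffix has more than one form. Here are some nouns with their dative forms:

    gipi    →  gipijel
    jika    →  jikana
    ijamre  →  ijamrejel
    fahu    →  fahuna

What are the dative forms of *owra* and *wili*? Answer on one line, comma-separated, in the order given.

The alternation tracks the last vowel of the stem — -jel when the last vowel of the stem is a front vowel (*gipi*, *ijamre*); -na when the last vowel of the stem is a back vowel (*jika*, *fahu*).
*owra* — last vowel /a/ (a back vowel) → -na → *owrana*.
The last vowel of *wili* is /i/, which is a front vowel, so the suffix is -jel, giving *wilijel*.

owrana, wilijel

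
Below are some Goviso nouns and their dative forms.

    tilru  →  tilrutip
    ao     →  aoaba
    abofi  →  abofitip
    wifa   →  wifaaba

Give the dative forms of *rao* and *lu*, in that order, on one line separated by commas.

The suffix is conditioned by the last vowel: -tip when the last vowel of the stem is a high vowel (*tilru*, *abofi*); -aba when the last vowel of the stem is a non-high vowel (*ao*, *wifa*).
*rao* — last vowel /o/ (a non-high vowel) → -aba → *raoaba*.
*lu* — last vowel /u/ (a high vowel) → -tip → *lutip*.

raoaba, lutip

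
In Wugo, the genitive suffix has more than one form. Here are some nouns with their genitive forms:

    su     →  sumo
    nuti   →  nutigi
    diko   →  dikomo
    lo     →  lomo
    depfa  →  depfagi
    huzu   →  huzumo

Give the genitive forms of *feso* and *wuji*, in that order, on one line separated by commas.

The alternation tracks the last vowel of the stem — -mo when the last vowel of the stem is a rounded vowel (*su*, *diko*, *lo*, *huzu*); -gi when the last vowel of the stem is an unrounded vowel (*nuti*, *depfa*).
Since the last vowel of *feso* is /o/ (a rounded vowel), it takes -mo, giving *fesomo*.
Since the last vowel of *wuji* is /i/ (an unrounded vowel), it takes -gi, giving *wujigi*.

fesomo, wujigi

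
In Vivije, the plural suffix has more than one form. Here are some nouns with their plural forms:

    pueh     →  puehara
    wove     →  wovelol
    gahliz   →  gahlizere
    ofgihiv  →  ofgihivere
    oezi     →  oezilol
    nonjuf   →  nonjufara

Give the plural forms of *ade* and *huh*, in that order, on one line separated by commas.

adelol, huhara

Looking at the final sound of each stem: -ara when the stem ends in a voiceless consonant (*pueh*, *nonjuf*); -ere when the stem ends in a voiced consonant (*gahliz*, *ofgihiv*); -lol when the stem ends in a vowel (*wove*, *oezi*).
*ade* — final sound /e/ (a vowel) → -lol → *adelol*.
*huh* — final sound /h/ (a voiceless consonant) → -ara → *huhara*.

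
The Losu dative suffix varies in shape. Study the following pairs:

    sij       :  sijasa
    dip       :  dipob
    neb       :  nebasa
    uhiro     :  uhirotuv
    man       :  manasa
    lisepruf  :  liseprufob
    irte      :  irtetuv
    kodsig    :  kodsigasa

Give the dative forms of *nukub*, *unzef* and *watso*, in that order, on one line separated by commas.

nukubasa, unzefob, watsotuv

The suffix is conditioned by the final sound: -ob when the stem ends in a voiceless consonant (*dip*, *lisepruf*); -asa when the stem ends in a voiced consonant (*sij*, *neb*, *man*, *kodsig*); -tuv when the stem ends in a vowel (*uhiro*, *irte*).
*nukub* — final sound /b/ (a voiced consonant) → -asa → *nukubasa*.
Since the final sound of *unzef* is /f/ (a voiceless consonant), it takes -ob, giving *unzefob*.
*watso*: final sound = /o/, a vowel → -tuv → *watsotuv*.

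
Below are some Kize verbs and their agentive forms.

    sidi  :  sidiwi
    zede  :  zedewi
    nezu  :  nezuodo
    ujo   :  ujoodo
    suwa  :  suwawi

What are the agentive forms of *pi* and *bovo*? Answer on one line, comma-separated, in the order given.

The suffix is conditioned by the last vowel: -odo when the last vowel of the stem is a rounded vowel (*nezu*, *ujo*); -wi when the last vowel of the stem is an unrounded vowel (*sidi*, *zede*, *suwa*).
Since the last vowel of *pi* is /i/ (an unrounded vowel), it takes -wi, giving *piwi*.
Since the last vowel of *bovo* is /o/ (a rounded vowel), it takes -odo, giving *bovoodo*.

piwi, bovoodo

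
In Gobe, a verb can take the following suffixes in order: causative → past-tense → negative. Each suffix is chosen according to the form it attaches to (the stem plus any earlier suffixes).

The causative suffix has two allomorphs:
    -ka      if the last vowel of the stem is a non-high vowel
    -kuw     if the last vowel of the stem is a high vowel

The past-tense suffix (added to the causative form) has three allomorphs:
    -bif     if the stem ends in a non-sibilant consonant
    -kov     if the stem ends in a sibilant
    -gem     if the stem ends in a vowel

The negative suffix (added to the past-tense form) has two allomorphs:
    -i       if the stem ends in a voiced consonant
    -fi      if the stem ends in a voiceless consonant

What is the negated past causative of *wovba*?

Since the last vowel of *wovba* is /a/ (a non-high vowel), it takes -ka, giving *wovbaka*.
The causative form *wovbaka*: final sound = /a/, a vowel → -gem → *wovbakagem*.
The final consonant of the past-tense form *wovbakagem* is /m/, which is voiced, so the negative suffix is -i, giving *wovbakagemi*.

wovbakagemi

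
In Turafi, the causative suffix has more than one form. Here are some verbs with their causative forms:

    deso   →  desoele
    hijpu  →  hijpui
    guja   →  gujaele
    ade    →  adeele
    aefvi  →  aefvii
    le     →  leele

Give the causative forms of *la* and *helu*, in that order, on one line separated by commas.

laele, helui

Looking at the last vowel of each stem: -i when the last vowel of the stem is a high vowel (*hijpu*, *aefvi*); -ele when the last vowel of the stem is a non-high vowel (*deso*, *guja*, *ade*, *le*).
The last vowel of *la* is /a/, which is a non-high vowel, so the suffix is -ele, giving *laele*.
*helu*: last vowel = /u/, a high vowel → -i → *helui*.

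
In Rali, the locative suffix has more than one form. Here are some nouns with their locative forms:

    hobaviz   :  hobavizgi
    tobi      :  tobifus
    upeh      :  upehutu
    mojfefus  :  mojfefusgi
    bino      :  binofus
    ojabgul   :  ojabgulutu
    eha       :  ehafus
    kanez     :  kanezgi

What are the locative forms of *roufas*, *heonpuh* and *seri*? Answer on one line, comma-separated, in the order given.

The pattern is sibilance of the final sound: -gi when the stem ends in a sibilant (*hobaviz*, *mojfefus*, *kanez*); -utu when the stem ends in a non-sibilant consonant (*upeh*, *ojabgul*); -fus when the stem ends in a vowel (*tobi*, *bino*, *eha*).
*roufas*: final sound = /s/, a sibilant → -gi → *roufasgi*.
Since the final sound of *heonpuh* is /h/ (a non-sibilant consonant), it takes -utu, giving *heonpuhutu*.
*seri* — final sound /i/ (a vowel) → -fus → *serifus*.

roufasgi, heonpuhutu, serifus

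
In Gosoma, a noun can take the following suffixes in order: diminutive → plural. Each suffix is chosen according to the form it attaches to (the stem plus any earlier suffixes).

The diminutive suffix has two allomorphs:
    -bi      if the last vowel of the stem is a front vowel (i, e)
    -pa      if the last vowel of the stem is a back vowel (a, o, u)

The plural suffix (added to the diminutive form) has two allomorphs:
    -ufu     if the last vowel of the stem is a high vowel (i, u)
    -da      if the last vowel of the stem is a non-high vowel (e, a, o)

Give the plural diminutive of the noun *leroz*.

*leroz*: last vowel = /o/, a back vowel → -pa → *lerozpa*.
The diminutive form *lerozpa*: last vowel = /a/, a non-high vowel → -da → *lerozpada*.

lerozpada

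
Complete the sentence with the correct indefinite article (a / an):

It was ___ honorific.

The indefinite article is chosen by the initial *sound* of the following word, not its spelling.
*honorific* begins with the sound /ɒ/ (silent h) — a vowel sound.
So the article is *an*: It was an honorific.

an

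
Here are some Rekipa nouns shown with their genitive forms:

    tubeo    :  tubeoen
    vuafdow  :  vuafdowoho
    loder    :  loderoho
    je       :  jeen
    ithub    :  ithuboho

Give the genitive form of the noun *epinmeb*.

Looking at the final sound of each stem: -oho when the stem ends in a consonant (*vuafdow*, *loder*, *ithub*); -en when the stem ends in a vowel (*tubeo*, *je*).
*epinmeb* — final sound /b/ (a consonant) → -oho → *epinmeboho*.

epinmeboho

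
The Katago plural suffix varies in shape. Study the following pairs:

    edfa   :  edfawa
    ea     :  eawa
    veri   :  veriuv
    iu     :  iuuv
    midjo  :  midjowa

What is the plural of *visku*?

viskuuv

The pattern is height harmony: -uv when the last vowel of the stem is a high vowel (*veri*, *iu*); -wa when the last vowel of the stem is a non-high vowel (*edfa*, *ea*, *midjo*).
*visku*: last vowel = /u/, a high vowel → -uv → *viskuuv*.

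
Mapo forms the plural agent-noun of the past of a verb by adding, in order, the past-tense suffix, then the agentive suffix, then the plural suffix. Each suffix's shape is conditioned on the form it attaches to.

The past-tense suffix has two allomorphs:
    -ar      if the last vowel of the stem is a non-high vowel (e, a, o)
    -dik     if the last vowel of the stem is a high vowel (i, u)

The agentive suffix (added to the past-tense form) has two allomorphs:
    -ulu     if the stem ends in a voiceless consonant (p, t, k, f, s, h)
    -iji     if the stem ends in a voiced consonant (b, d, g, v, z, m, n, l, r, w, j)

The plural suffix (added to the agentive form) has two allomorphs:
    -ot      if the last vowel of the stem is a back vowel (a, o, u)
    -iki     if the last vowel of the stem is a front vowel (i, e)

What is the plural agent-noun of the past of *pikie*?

*pikie* — last vowel /e/ (a non-high vowel) → -ar → *pikiear*.
The past-tense form *pikiear*: final consonant = /r/, voiced → -iji → *pikieariji*.
Since the last vowel of the agentive form *pikieariji* is /i/ (a front vowel), it takes -iki, giving *pikiearijiiki*.

pikiearijiiki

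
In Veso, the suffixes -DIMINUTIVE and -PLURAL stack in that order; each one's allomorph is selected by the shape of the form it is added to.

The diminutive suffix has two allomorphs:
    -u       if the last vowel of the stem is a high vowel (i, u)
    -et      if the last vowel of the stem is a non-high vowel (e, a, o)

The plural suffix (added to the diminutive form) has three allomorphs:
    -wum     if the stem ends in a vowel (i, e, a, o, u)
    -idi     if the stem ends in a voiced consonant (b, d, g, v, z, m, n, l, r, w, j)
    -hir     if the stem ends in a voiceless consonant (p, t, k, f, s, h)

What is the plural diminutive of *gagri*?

gagriuwum

Since the last vowel of *gagri* is /i/ (a high vowel), it takes -u, giving *gagriu*.
The diminutive form *gagriu*: final sound = /u/, a vowel → -wum → *gagriuwum*.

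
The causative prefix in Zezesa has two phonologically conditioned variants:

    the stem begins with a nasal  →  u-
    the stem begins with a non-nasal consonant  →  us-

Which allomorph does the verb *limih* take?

us-

Since the first consonant of *limih* is /l/ (non-nasal), it takes us-.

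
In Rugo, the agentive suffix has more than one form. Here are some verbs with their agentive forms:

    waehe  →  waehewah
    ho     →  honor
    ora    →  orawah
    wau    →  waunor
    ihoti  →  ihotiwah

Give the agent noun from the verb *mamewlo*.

Looking at the last vowel of each stem: -nor when the last vowel of the stem is a rounded vowel (*ho*, *wau*); -wah when the last vowel of the stem is an unrounded vowel (*waehe*, *ora*, *ihoti*).
*mamewlo* — last vowel /o/ (a rounded vowel) → -nor → *mamewlonor*.

mamewlonor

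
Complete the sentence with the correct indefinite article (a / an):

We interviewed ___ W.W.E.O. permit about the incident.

The indefinite article is chosen by the initial *sound* of the following word, not its spelling.
The initialism *W.W.E.O.* is read letter by letter; the first letter, W, is pronounced /ˈdʌbəl.juː/, which begins with a consonant sound.
So the article is *a*: We interviewed a W.W.E.O. permit about the incident.

a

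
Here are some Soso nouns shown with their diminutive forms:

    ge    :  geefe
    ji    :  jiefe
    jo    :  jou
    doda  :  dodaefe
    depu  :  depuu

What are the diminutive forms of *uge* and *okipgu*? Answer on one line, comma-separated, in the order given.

The suffix is conditioned by the last vowel: -u when the last vowel of the stem is a rounded vowel (*jo*, *depu*); -efe when the last vowel of the stem is an unrounded vowel (*ge*, *ji*, *doda*).
*uge*: last vowel = /e/, an unrounded vowel → -efe → *ugeefe*.
The last vowel of *okipgu* is /u/, which is a rounded vowel, so the suffix is -u, giving *okipguu*.

ugeefe, okipguu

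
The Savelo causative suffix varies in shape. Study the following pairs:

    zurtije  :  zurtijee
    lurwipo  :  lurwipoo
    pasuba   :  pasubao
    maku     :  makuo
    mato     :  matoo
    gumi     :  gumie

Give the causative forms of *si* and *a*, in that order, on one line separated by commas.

The alternation tracks the last vowel of the stem — -e when the last vowel of the stem is a front vowel (*zurtije*, *gumi*); -o when the last vowel of the stem is a back vowel (*lurwipo*, *pasuba*, *maku*, *mato*).
Since the last vowel of *si* is /i/ (a front vowel), it takes -e, giving *sie*.
Since the last vowel of *a* is /a/ (a back vowel), it takes -o, giving *ao*.

sie, ao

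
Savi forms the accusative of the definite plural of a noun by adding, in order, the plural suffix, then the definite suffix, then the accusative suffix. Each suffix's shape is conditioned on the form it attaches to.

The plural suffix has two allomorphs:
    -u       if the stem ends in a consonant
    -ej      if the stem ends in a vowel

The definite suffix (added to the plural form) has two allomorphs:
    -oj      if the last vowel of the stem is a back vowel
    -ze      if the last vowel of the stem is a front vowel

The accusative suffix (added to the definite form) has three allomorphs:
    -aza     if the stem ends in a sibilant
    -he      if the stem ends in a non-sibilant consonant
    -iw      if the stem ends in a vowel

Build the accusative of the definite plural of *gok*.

gokuojhe

The final sound of *gok* is /k/, which is a consonant, so the plural suffix is -u, giving *goku*.
The last vowel of the plural form *goku* is /u/, which is a back vowel, so the definite suffix is -oj, giving *gokuoj*.
The final sound of the definite form *gokuoj* is /j/, which is a non-sibilant consonant, so the accusative suffix is -he, giving *gokuojhe*.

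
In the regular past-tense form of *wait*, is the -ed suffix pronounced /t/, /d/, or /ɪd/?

/ɪd/

The stem *wait* ends in /t/ or /d/.
The -ed suffix is realized as /ɪd/ after /t, d/; as /t/ after other voiceless consonants; and as /d/ after other voiced sounds.
So -ed on *wait* is pronounced /ɪd/.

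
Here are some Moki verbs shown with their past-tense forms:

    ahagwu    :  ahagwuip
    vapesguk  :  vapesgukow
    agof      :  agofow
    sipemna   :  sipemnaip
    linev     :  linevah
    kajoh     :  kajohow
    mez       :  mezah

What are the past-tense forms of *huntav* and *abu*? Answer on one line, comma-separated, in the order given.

The suffix is conditioned by the final sound: -ow when the stem ends in a voiceless consonant (*vapesguk*, *agof*, *kajoh*); -ah when the stem ends in a voiced consonant (*linev*, *mez*); -ip when the stem ends in a vowel (*ahagwu*, *sipemna*).
*huntav* — final sound /v/ (a voiced consonant) → -ah → *huntavah*.
*abu*: final sound = /u/, a vowel → -ip → *abuip*.

huntavah, abuip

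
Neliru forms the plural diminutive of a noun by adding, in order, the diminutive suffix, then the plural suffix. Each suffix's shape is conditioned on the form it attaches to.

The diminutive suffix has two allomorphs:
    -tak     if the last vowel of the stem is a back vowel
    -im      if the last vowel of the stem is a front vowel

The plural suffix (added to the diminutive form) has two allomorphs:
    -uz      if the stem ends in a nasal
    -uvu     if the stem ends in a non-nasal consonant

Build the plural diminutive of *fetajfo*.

The last vowel of *fetajfo* is /o/, which is a back vowel, so the diminutive suffix is -tak, giving *fetajfotak*.
The diminutive form *fetajfotak*: final consonant = /k/, non-nasal → -uvu → *fetajfotakuvu*.

fetajfotakuvu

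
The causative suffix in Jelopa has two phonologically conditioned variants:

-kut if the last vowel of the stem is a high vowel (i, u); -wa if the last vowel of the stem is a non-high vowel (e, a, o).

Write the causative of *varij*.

varijkut

Since the last vowel of *varij* is /i/ (a high vowel), it takes -kut, giving *varijkut*.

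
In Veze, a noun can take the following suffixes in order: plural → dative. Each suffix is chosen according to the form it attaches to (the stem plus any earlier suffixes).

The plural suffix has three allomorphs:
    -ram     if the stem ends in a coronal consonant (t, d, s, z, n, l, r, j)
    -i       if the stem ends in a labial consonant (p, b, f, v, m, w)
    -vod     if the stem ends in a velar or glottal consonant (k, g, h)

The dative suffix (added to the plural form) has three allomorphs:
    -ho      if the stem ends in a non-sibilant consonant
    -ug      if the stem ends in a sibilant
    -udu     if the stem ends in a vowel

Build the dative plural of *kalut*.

kalutramho

*kalut*: final consonant = /t/, coronal → -ram → *kalutram*.
The plural form *kalutram*: final sound = /m/, a non-sibilant consonant → -ho → *kalutramho*.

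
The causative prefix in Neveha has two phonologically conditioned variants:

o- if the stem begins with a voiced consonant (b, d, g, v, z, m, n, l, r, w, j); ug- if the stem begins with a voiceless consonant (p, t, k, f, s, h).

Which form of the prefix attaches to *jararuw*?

o-

Since the first consonant of *jararuw* is /j/ (voiced), it takes o-.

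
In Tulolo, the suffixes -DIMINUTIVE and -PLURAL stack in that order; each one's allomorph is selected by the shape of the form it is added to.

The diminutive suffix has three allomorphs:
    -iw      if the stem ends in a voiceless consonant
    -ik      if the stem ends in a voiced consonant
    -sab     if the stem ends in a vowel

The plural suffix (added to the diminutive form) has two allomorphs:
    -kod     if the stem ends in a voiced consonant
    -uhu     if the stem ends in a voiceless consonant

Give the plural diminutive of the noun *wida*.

*wida* — final sound /a/ (a vowel) → -sab → *widasab*.
Since the final consonant of the diminutive form *widasab* is /b/ (voiced), it takes -kod, giving *widasabkod*.

widasabkod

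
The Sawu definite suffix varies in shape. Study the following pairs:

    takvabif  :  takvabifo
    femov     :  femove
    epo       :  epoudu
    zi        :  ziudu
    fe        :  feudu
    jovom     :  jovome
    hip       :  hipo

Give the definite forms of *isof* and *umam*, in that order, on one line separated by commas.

The pattern is voicing of the final sound: -o when the stem ends in a voiceless consonant (*takvabif*, *hip*); -e when the stem ends in a voiced consonant (*femov*, *jovom*); -udu when the stem ends in a vowel (*epo*, *zi*, *fe*).
Since the final sound of *isof* is /f/ (a voiceless consonant), it takes -o, giving *isofo*.
The final sound of *umam* is /m/, which is a voiced consonant, so the suffix is -e, giving *umame*.

isofo, umame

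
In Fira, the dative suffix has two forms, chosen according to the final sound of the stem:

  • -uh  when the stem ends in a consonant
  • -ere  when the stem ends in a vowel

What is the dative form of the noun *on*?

The final sound of *on* is /n/, which is a consonant, so the suffix is -uh, giving *onuh*.

onuh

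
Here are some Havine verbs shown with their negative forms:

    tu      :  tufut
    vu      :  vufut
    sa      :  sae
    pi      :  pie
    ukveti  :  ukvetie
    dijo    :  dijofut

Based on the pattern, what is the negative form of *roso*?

The pattern is rounding harmony: -fut when the last vowel of the stem is a rounded vowel (*tu*, *vu*, *dijo*); -e when the last vowel of the stem is an unrounded vowel (*sa*, *pi*, *ukveti*).
*roso*: last vowel = /o/, a rounded vowel → -fut → *rosofut*.

rosofut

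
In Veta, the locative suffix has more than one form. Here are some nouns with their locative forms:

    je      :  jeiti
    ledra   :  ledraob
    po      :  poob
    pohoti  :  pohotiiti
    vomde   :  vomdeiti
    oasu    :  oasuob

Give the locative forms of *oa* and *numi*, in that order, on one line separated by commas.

Looking at the last vowel of each stem: -iti when the last vowel of the stem is a front vowel (*je*, *pohoti*, *vomde*); -ob when the last vowel of the stem is a back vowel (*ledra*, *po*, *oasu*).
The last vowel of *oa* is /a/, which is a back vowel, so the suffix is -ob, giving *oaob*.
Since the last vowel of *numi* is /i/ (a front vowel), it takes -iti, giving *numiiti*.

oaob, numiiti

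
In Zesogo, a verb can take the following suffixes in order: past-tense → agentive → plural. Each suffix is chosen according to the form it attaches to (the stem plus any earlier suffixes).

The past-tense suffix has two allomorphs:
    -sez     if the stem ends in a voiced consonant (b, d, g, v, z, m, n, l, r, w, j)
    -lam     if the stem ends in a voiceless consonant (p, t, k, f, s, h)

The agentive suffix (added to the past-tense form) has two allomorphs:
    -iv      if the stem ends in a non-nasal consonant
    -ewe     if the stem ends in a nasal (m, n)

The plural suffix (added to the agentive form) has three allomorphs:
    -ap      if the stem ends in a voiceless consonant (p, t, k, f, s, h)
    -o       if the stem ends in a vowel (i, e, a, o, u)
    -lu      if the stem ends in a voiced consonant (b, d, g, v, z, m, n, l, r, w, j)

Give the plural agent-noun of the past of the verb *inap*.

inaplameweo

The final consonant of *inap* is /p/, which is voiceless, so the past-tense suffix is -lam, giving *inaplam*.
Since the final consonant of the past-tense form *inaplam* is /m/ (a nasal), it takes -ewe, giving *inaplamewe*.
The agentive form *inaplamewe*: final sound = /e/, a vowel → -o → *inaplameweo*.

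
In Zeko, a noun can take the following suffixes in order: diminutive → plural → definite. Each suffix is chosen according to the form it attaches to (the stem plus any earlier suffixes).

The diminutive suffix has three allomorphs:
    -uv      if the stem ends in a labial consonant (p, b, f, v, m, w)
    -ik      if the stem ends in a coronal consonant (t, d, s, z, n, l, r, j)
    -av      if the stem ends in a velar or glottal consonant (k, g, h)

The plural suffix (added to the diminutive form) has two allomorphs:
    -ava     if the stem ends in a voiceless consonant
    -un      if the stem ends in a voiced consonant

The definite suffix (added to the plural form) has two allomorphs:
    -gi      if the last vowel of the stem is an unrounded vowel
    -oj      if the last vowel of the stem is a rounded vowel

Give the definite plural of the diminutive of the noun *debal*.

The final consonant of *debal* is /l/, which is coronal, so the diminutive suffix is -ik, giving *debalik*.
Since the final consonant of the diminutive form *debalik* is /k/ (voiceless), it takes -ava, giving *debalikava*.
The last vowel of the plural form *debalikava* is /a/, which is an unrounded vowel, so the definite suffix is -gi, giving *debalikavagi*.

debalikavagi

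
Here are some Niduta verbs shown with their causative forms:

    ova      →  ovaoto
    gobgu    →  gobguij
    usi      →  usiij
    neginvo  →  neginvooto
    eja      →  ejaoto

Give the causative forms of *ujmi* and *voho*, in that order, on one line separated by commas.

The suffix is conditioned by the last vowel: -ij when the last vowel of the stem is a high vowel (*gobgu*, *usi*); -oto when the last vowel of the stem is a non-high vowel (*ova*, *neginvo*, *eja*).
*ujmi* — last vowel /i/ (a high vowel) → -ij → *ujmiij*.
The last vowel of *voho* is /o/, which is a non-high vowel, so the suffix is -oto, giving *vohooto*.

ujmiij, vohooto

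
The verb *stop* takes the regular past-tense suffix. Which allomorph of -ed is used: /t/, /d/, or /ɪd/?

The stem *stop* ends in a voiceless consonant other than /t/.
The -ed suffix is realized as /ɪd/ after /t, d/; as /t/ after other voiceless consonants; and as /d/ after other voiced sounds.
So -ed on *stop* is pronounced /t/.

/t/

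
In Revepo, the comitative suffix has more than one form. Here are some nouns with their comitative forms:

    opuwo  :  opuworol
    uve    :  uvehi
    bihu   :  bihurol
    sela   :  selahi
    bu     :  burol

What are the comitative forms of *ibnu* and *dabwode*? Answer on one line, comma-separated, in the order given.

Looking at the last vowel of each stem: -rol when the last vowel of the stem is a rounded vowel (*opuwo*, *bihu*, *bu*); -hi when the last vowel of the stem is an unrounded vowel (*uve*, *sela*).
The last vowel of *ibnu* is /u/, which is a rounded vowel, so the suffix is -rol, giving *ibnurol*.
*dabwode*: last vowel = /e/, an unrounded vowel → -hi → *dabwodehi*.

ibnurol, dabwodehi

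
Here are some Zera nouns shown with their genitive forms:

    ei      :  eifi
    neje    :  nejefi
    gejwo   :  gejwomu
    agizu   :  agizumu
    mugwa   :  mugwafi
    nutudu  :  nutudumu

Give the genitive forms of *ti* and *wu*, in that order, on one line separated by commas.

tifi, wumu

The suffix is conditioned by the last vowel: -mu when the last vowel of the stem is a rounded vowel (*gejwo*, *agizu*, *nutudu*); -fi when the last vowel of the stem is an unrounded vowel (*ei*, *neje*, *mugwa*).
*ti* — last vowel /i/ (an unrounded vowel) → -fi → *tifi*.
*wu* — last vowel /u/ (a rounded vowel) → -mu → *wumu*.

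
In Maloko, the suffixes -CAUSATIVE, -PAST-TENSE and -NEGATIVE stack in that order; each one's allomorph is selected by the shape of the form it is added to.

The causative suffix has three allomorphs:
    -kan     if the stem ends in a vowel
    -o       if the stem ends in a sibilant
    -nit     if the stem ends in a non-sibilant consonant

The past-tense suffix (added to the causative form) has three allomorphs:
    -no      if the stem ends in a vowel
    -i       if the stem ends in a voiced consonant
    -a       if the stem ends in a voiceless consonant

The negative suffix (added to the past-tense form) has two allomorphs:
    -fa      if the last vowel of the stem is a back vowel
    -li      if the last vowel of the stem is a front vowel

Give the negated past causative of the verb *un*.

*un*: final sound = /n/, a non-sibilant consonant → -nit → *unnit*.
The causative form *unnit* — final sound /t/ (a voiceless consonant) → -a → *unnita*.
Since the last vowel of the past-tense form *unnita* is /a/ (a back vowel), it takes -fa, giving *unnitafa*.

unnitafa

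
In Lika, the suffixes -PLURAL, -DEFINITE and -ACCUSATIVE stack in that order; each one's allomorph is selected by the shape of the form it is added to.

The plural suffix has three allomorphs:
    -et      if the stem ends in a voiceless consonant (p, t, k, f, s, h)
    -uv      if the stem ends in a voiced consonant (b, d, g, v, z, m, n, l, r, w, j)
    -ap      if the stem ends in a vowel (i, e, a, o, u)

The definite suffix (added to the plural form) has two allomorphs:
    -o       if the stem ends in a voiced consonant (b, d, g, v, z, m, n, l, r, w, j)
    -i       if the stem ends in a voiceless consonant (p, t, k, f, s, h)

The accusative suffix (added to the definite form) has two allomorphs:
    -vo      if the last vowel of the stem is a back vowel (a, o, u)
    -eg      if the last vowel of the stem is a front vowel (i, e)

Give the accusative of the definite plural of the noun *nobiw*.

The final sound of *nobiw* is /w/, which is a voiced consonant, so the plural suffix is -uv, giving *nobiwuv*.
The final consonant of the plural form *nobiwuv* is /v/, which is voiced, so the definite suffix is -o, giving *nobiwuvo*.
The last vowel of the definite form *nobiwuvo* is /o/, which is a back vowel, so the accusative suffix is -vo, giving *nobiwuvovo*.

nobiwuvovo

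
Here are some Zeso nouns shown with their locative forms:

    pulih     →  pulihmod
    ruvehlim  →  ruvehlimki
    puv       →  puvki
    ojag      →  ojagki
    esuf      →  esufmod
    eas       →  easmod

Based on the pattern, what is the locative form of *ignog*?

ignogki

The alternation tracks the final consonant of the stem — -mod when the stem ends in a voiceless consonant (*pulih*, *esuf*, *eas*); -ki when the stem ends in a voiced consonant (*ruvehlim*, *puv*, *ojag*).
*ignog*: final consonant = /g/, voiced → -ki → *ignogki*.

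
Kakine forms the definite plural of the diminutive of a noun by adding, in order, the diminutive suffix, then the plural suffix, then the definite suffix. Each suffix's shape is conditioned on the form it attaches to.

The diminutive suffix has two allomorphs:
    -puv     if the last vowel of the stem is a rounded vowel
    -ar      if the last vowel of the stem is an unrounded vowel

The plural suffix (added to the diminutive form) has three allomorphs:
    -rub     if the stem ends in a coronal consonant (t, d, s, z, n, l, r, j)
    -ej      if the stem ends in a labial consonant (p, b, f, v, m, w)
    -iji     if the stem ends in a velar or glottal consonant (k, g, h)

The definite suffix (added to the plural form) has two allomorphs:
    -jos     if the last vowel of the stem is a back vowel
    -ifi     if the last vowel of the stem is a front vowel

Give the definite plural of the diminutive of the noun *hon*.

*hon* — last vowel /o/ (a rounded vowel) → -puv → *honpuv*.
Since the final consonant of the diminutive form *honpuv* is /v/ (labial), it takes -ej, giving *honpuvej*.
Since the last vowel of the plural form *honpuvej* is /e/ (a front vowel), it takes -ifi, giving *honpuvejifi*.

honpuvejifi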